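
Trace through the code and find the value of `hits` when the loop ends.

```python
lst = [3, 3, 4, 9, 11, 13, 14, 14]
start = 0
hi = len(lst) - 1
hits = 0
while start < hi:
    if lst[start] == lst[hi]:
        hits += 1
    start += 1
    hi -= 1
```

Let's trace through this code step by step.

Initialize: lst = [3, 3, 4, 9, 11, 13, 14, 14]
Initialize: start = 0
Initialize: hi = 7
Initialize: hits = 0
Entering loop: while start < hi:
After iteration 1: start = 1, hi = 6, hits = 0
After iteration 2: start = 2, hi = 5, hits = 0
After iteration 3: start = 3, hi = 4, hits = 0
After iteration 4: start = 4, hi = 3, hits = 0
Loop ends.

Final answer: 0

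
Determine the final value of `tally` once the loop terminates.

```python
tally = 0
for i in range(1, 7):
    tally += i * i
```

Let's trace through this code step by step.

Initialize: tally = 0
Entering loop: for i in range(1, 7):
After iteration 1: i = 1, tally = 1
After iteration 2: i = 2, tally = 5
After iteration 3: i = 3, tally = 14
After iteration 4: i = 4, tally = 30
After iteration 5: i = 5, tally = 55
After iteration 6: i = 6, tally = 91
Loop ends.

Final answer: 91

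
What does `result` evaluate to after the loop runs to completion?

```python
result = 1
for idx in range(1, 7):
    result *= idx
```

Let's trace through this code step by step.

Initialize: result = 1
Entering loop: for idx in range(1, 7):
After iteration 1: idx = 1, result = 1
After iteration 2: idx = 2, result = 2
After iteration 3: idx = 3, result = 6
After iteration 4: idx = 4, result = 24
After iteration 5: idx = 5, result = 120
After iteration 6: idx = 6, result = 720
Loop ends.

Final answer: 720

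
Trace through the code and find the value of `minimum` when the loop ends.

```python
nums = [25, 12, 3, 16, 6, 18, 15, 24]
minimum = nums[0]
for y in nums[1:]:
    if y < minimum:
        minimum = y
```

Let's trace through this code step by step.

Initialize: nums = [25, 12, 3, 16, 6, 18, 15, 24]
Initialize: minimum = 25
Entering loop: for y in nums[1:]:
After iteration 1: y = 12, minimum = 12
After iteration 2: y = 3, minimum = 3
After iteration 3: y = 16, minimum = 3
After iteration 4: y = 6, minimum = 3
After iteration 5: y = 18, minimum = 3
After iteration 6: y = 15, minimum = 3
After iteration 7: y = 24, minimum = 3
Loop ends.

Final answer: 3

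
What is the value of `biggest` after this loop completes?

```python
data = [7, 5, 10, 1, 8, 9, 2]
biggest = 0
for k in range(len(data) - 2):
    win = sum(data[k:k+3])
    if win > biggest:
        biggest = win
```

Let's trace through this code step by step.

Initialize: data = [7, 5, 10, 1, 8, 9, 2]
Initialize: biggest = 0
Entering loop: for k in range(len(data) - 2):
After iteration 1: k = 0, biggest = 22, win = 22
After iteration 2: k = 1, biggest = 22, win = 16
After iteration 3: k = 2, biggest = 22, win = 19
After iteration 4: k = 3, biggest = 22, win = 18
After iteration 5: k = 4, biggest = 22, win = 19
Loop ends.

Final answer: 22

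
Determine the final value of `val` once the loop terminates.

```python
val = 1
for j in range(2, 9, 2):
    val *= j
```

Let's trace through this code step by step.

Initialize: val = 1
Entering loop: for j in range(2, 9, 2):
After iteration 1: j = 2, val = 2
After iteration 2: j = 4, val = 8
After iteration 3: j = 6, val = 48
After iteration 4: j = 8, val = 384
Loop ends.

Final answer: 384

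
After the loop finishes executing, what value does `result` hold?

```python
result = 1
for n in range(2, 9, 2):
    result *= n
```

Let's trace through this code step by step.

Initialize: result = 1
Entering loop: for n in range(2, 9, 2):
After iteration 1: n = 2, result = 2
After iteration 2: n = 4, result = 8
After iteration 3: n = 6, result = 48
After iteration 4: n = 8, result = 384
Loop ends.

Final answer: 384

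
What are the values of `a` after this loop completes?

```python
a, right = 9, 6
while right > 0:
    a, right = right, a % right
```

Let's trace through this code step by step.

Initialize: a = 9
Initialize: right = 6
Entering loop: while right > 0:
After iteration 1: a = 6, right = 3
After iteration 2: a = 3, right = 0
Loop ends.

Final answer: 3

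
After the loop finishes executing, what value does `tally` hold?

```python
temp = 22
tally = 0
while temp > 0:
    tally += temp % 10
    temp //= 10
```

Let's trace through this code step by step.

Initialize: temp = 22
Initialize: tally = 0
Entering loop: while temp > 0:
After iteration 1: temp = 2, tally = 2
After iteration 2: temp = 0, tally = 4
Loop ends.

Final answer: 4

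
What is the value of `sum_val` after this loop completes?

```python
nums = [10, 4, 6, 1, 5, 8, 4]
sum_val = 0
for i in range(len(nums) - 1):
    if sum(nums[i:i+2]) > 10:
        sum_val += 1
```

Let's trace through this code step by step.

Initialize: nums = [10, 4, 6, 1, 5, 8, 4]
Initialize: sum_val = 0
Entering loop: for i in range(len(nums) - 1):
After iteration 1: i = 0, sum_val = 1
After iteration 2: i = 1, sum_val = 1
After iteration 3: i = 2, sum_val = 1
After iteration 4: i = 3, sum_val = 1
After iteration 5: i = 4, sum_val = 2
After iteration 6: i = 5, sum_val = 3
Loop ends.

Final answer: 3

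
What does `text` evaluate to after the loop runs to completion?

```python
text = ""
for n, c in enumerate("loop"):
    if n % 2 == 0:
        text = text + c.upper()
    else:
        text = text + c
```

Let's trace through this code step by step.

Initialize: text = ''
Entering loop: for n, c in enumerate("loop"):
After iteration 1: n = 0, c = 'l', text = 'L'
After iteration 2: n = 1, c = 'o', text = 'Lo'
After iteration 3: n = 2, c = 'o', text = 'LoO'
After iteration 4: n = 3, c = 'p', text = 'LoOp'
Loop ends.

Final answer: 'LoOp'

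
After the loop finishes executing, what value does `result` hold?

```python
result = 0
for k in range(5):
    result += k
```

Let's trace through this code step by step.

Initialize: result = 0
Entering loop: for k in range(5):
After iteration 1: k = 0, result = 0
After iteration 2: k = 1, result = 1
After iteration 3: k = 2, result = 3
After iteration 4: k = 3, result = 6
After iteration 5: k = 4, result = 10
Loop ends.

Final answer: 10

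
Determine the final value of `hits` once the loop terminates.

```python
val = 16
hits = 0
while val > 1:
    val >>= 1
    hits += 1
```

Let's trace through this code step by step.

Initialize: val = 16
Initialize: hits = 0
Entering loop: while val > 1:
After iteration 1: val = 8, hits = 1
After iteration 2: val = 4, hits = 2
After iteration 3: val = 2, hits = 3
After iteration 4: val = 1, hits = 4
Loop ends.

Final answer: 4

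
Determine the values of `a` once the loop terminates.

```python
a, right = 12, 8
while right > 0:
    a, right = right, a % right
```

Let's trace through this code step by step.

Initialize: a = 12
Initialize: right = 8
Entering loop: while right > 0:
After iteration 1: a = 8, right = 4
After iteration 2: a = 4, right = 0
Loop ends.

Final answer: 4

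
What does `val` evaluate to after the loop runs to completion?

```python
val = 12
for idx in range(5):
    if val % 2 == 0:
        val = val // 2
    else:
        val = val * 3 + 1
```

Let's trace through this code step by step.

Initialize: val = 12
Entering loop: for idx in range(5):
After iteration 1: idx = 0, val = 6
After iteration 2: idx = 1, val = 3
After iteration 3: idx = 2, val = 10
After iteration 4: idx = 3, val = 5
After iteration 5: idx = 4, val = 16
Loop ends.

Final answer: 16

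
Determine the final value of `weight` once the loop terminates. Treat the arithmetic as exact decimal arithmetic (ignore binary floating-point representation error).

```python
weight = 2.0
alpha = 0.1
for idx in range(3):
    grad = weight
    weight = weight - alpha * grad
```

Let's trace through this code step by step.

Initialize: weight = 2.0
Initialize: alpha = 0.1
Entering loop: for idx in range(3):
After iteration 1: idx = 0, weight = 1.8, grad = 2.0
After iteration 2: idx = 1, weight = 1.62, grad = 1.8
After iteration 3: idx = 2, weight = 1.458, grad = 1.62
Loop ends.

Final answer: 1.458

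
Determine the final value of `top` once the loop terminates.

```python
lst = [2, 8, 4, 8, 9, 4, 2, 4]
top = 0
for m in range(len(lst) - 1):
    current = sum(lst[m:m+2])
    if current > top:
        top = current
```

Let's trace through this code step by step.

Initialize: lst = [2, 8, 4, 8, 9, 4, 2, 4]
Initialize: top = 0
Entering loop: for m in range(len(lst) - 1):
After iteration 1: m = 0, top = 10, current = 10
After iteration 2: m = 1, top = 12, current = 12
After iteration 3: m = 2, top = 12, current = 12
After iteration 4: m = 3, top = 17, current = 17
After iteration 5: m = 4, top = 17, current = 13
After iteration 6: m = 5, top = 17, current = 6
After iteration 7: m = 6, top = 17, current = 6
Loop ends.

Final answer: 17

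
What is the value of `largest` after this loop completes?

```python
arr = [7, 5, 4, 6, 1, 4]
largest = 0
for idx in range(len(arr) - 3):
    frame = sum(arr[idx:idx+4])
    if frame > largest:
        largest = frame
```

Let's trace through this code step by step.

Initialize: arr = [7, 5, 4, 6, 1, 4]
Initialize: largest = 0
Entering loop: for idx in range(len(arr) - 3):
After iteration 1: idx = 0, largest = 22, frame = 22
After iteration 2: idx = 1, largest = 22, frame = 16
After iteration 3: idx = 2, largest = 22, frame = 15
Loop ends.

Final answer: 22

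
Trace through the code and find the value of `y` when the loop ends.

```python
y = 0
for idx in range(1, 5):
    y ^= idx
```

Let's trace through this code step by step.

Initialize: y = 0
Entering loop: for idx in range(1, 5):
After iteration 1: idx = 1, y = 1
After iteration 2: idx = 2, y = 3
After iteration 3: idx = 3, y = 0
After iteration 4: idx = 4, y = 4
Loop ends.

Final answer: 4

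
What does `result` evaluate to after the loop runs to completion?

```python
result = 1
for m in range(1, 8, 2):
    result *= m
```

Let's trace through this code step by step.

Initialize: result = 1
Entering loop: for m in range(1, 8, 2):
After iteration 1: m = 1, result = 1
After iteration 2: m = 3, result = 3
After iteration 3: m = 5, result = 15
After iteration 4: m = 7, result = 105
Loop ends.

Final answer: 105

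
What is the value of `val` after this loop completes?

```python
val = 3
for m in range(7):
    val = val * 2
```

Let's trace through this code step by step.

Initialize: val = 3
Entering loop: for m in range(7):
After iteration 1: m = 0, val = 6
After iteration 2: m = 1, val = 12
After iteration 3: m = 2, val = 24
After iteration 4: m = 3, val = 48
After iteration 5: m = 4, val = 96
After iteration 6: m = 5, val = 192
After iteration 7: m = 6, val = 384
Loop ends.

Final answer: 384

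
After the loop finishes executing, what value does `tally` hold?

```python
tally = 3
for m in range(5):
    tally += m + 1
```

Let's trace through this code step by step.

Initialize: tally = 3
Entering loop: for m in range(5):
After iteration 1: m = 0, tally = 4
After iteration 2: m = 1, tally = 6
After iteration 3: m = 2, tally = 9
After iteration 4: m = 3, tally = 13
After iteration 5: m = 4, tally = 18
Loop ends.

Final answer: 18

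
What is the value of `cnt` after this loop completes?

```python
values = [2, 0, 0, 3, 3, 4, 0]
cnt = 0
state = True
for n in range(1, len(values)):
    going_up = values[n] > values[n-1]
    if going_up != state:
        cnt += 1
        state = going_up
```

Let's trace through this code step by step.

Initialize: values = [2, 0, 0, 3, 3, 4, 0]
Initialize: cnt = 0
Initialize: state = True
Entering loop: for n in range(1, len(values)):
After iteration 1: n = 1, cnt = 1, state = False, going_up = False
After iteration 2: n = 2, cnt = 1, state = False, going_up = False
After iteration 3: n = 3, cnt = 2, state = True, going_up = True
After iteration 4: n = 4, cnt = 3, state = False, going_up = False
After iteration 5: n = 5, cnt = 4, state = True, going_up = True
After iteration 6: n = 6, cnt = 5, state = False, going_up = False
Loop ends.

Final answer: 5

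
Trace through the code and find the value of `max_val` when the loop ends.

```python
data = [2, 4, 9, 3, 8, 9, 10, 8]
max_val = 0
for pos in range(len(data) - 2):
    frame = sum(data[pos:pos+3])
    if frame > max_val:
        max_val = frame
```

Let's trace through this code step by step.

Initialize: data = [2, 4, 9, 3, 8, 9, 10, 8]
Initialize: max_val = 0
Entering loop: for pos in range(len(data) - 2):
After iteration 1: pos = 0, max_val = 15, frame = 15
After iteration 2: pos = 1, max_val = 16, frame = 16
After iteration 3: pos = 2, max_val = 20, frame = 20
After iteration 4: pos = 3, max_val = 20, frame = 20
After iteration 5: pos = 4, max_val = 27, frame = 27
After iteration 6: pos = 5, max_val = 27, frame = 27
Loop ends.

Final answer: 27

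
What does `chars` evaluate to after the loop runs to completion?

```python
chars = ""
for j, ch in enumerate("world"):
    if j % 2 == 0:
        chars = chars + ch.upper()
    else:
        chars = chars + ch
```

Let's trace through this code step by step.

Initialize: chars = ''
Entering loop: for j, ch in enumerate("world"):
After iteration 1: j = 0, ch = 'w', chars = 'W'
After iteration 2: j = 1, ch = 'o', chars = 'Wo'
After iteration 3: j = 2, ch = 'r', chars = 'WoR'
After iteration 4: j = 3, ch = 'l', chars = 'WoRl'
After iteration 5: j = 4, ch = 'd', chars = 'WoRlD'
Loop ends.

Final answer: 'WoRlD'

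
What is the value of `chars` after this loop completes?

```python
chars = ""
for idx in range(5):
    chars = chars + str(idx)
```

Let's trace through this code step by step.

Initialize: chars = ''
Entering loop: for idx in range(5):
After iteration 1: idx = 0, chars = '0'
After iteration 2: idx = 1, chars = '01'
After iteration 3: idx = 2, chars = '012'
After iteration 4: idx = 3, chars = '0123'
After iteration 5: idx = 4, chars = '01234'
Loop ends.

Final answer: '01234'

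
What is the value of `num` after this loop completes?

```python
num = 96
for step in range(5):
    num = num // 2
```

Let's trace through this code step by step.

Initialize: num = 96
Entering loop: for step in range(5):
After iteration 1: step = 0, num = 48
After iteration 2: step = 1, num = 24
After iteration 3: step = 2, num = 12
After iteration 4: step = 3, num = 6
After iteration 5: step = 4, num = 3
Loop ends.

Final answer: 3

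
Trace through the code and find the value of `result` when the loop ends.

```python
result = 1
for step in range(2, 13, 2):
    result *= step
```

Let's trace through this code step by step.

Initialize: result = 1
Entering loop: for step in range(2, 13, 2):
After iteration 1: step = 2, result = 2
After iteration 2: step = 4, result = 8
After iteration 3: step = 6, result = 48
After iteration 4: step = 8, result = 384
After iteration 5: step = 10, result = 3840
After iteration 6: step = 12, result = 46080
Loop ends.

Final answer: 46080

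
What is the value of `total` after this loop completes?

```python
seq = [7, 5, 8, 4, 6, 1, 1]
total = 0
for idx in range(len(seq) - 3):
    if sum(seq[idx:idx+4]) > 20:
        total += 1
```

Let's trace through this code step by step.

Initialize: seq = [7, 5, 8, 4, 6, 1, 1]
Initialize: total = 0
Entering loop: for idx in range(len(seq) - 3):
After iteration 1: idx = 0, total = 1
After iteration 2: idx = 1, total = 2
After iteration 3: idx = 2, total = 2
After iteration 4: idx = 3, total = 2
Loop ends.

Final answer: 2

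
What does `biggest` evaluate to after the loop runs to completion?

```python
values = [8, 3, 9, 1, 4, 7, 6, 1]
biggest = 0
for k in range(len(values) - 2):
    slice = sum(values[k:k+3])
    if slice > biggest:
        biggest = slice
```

Let's trace through this code step by step.

Initialize: values = [8, 3, 9, 1, 4, 7, 6, 1]
Initialize: biggest = 0
Entering loop: for k in range(len(values) - 2):
After iteration 1: k = 0, biggest = 20, slice = 20
After iteration 2: k = 1, biggest = 20, slice = 13
After iteration 3: k = 2, biggest = 20, slice = 14
After iteration 4: k = 3, biggest = 20, slice = 12
After iteration 5: k = 4, biggest = 20, slice = 17
After iteration 6: k = 5, biggest = 20, slice = 14
Loop ends.

Final answer: 20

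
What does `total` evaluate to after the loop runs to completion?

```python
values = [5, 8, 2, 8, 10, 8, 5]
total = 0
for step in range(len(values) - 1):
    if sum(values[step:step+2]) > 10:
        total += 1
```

Let's trace through this code step by step.

Initialize: values = [5, 8, 2, 8, 10, 8, 5]
Initialize: total = 0
Entering loop: for step in range(len(values) - 1):
After iteration 1: step = 0, total = 1
After iteration 2: step = 1, total = 1
After iteration 3: step = 2, total = 1
After iteration 4: step = 3, total = 2
After iteration 5: step = 4, total = 3
After iteration 6: step = 5, total = 4
Loop ends.

Final answer: 4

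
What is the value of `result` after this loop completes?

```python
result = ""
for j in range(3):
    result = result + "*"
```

Let's trace through this code step by step.

Initialize: result = ''
Entering loop: for j in range(3):
After iteration 1: j = 0, result = '*'
After iteration 2: j = 1, result = '**'
After iteration 3: j = 2, result = '***'
Loop ends.

Final answer: '***'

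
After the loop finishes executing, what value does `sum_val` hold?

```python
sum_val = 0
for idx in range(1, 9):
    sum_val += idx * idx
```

Let's trace through this code step by step.

Initialize: sum_val = 0
Entering loop: for idx in range(1, 9):
After iteration 1: idx = 1, sum_val = 1
After iteration 2: idx = 2, sum_val = 5
After iteration 3: idx = 3, sum_val = 14
After iteration 4: idx = 4, sum_val = 30
After iteration 5: idx = 5, sum_val = 55
After iteration 6: idx = 6, sum_val = 91
After iteration 7: idx = 7, sum_val = 140
After iteration 8: idx = 8, sum_val = 204
Loop ends.

Final answer: 204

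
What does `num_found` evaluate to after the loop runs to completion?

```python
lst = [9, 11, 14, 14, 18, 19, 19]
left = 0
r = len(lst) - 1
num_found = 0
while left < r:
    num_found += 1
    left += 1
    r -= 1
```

Let's trace through this code step by step.

Initialize: lst = [9, 11, 14, 14, 18, 19, 19]
Initialize: left = 0
Initialize: r = 6
Initialize: num_found = 0
Entering loop: while left < r:
After iteration 1: left = 1, r = 5, num_found = 1
After iteration 2: left = 2, r = 4, num_found = 2
After iteration 3: left = 3, r = 3, num_found = 3
Loop ends.

Final answer: 3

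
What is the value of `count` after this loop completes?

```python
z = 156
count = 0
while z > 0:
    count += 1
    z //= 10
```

Let's trace through this code step by step.

Initialize: z = 156
Initialize: count = 0
Entering loop: while z > 0:
After iteration 1: z = 15, count = 1
After iteration 2: z = 1, count = 2
After iteration 3: z = 0, count = 3
Loop ends.

Final answer: 3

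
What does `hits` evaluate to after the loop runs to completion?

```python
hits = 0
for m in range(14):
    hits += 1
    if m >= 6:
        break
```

Let's trace through this code step by step.

Initialize: hits = 0
Entering loop: for m in range(14):
After iteration 1: m = 0, hits = 1
After iteration 2: m = 1, hits = 2
After iteration 3: m = 2, hits = 3
After iteration 4: m = 3, hits = 4
After iteration 5: m = 4, hits = 5
After iteration 6: m = 5, hits = 6
After iteration 7: m = 6, hits = 7
Loop ends.

Final answer: 7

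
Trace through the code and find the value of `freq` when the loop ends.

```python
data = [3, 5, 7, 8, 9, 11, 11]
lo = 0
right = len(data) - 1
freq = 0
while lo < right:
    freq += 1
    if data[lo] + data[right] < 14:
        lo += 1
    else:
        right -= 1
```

Let's trace through this code step by step.

Initialize: data = [3, 5, 7, 8, 9, 11, 11]
Initialize: lo = 0
Initialize: right = 6
Initialize: freq = 0
Entering loop: while lo < right:
After iteration 1: lo = 0, right = 5, freq = 1
After iteration 2: lo = 0, right = 4, freq = 2
After iteration 3: lo = 1, right = 4, freq = 3
After iteration 4: lo = 1, right = 3, freq = 4
After iteration 5: lo = 2, right = 3, freq = 5
After iteration 6: lo = 2, right = 2, freq = 6
Loop ends.

Final answer: 6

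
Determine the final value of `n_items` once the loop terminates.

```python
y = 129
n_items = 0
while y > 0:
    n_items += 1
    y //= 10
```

Let's trace through this code step by step.

Initialize: y = 129
Initialize: n_items = 0
Entering loop: while y > 0:
After iteration 1: y = 12, n_items = 1
After iteration 2: y = 1, n_items = 2
After iteration 3: y = 0, n_items = 3
Loop ends.

Final answer: 3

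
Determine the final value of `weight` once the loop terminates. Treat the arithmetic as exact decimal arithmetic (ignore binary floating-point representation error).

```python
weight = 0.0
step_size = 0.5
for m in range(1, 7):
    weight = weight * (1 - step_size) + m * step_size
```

Let's trace through this code step by step.

Initialize: weight = 0.0
Initialize: step_size = 0.5
Entering loop: for m in range(1, 7):
After iteration 1: m = 1, weight = 0.5
After iteration 2: m = 2, weight = 1.25
After iteration 3: m = 3, weight = 2.125
After iteration 4: m = 4, weight = 3.0625
After iteration 5: m = 5, weight = 4.03125
After iteration 6: m = 6, weight = 5.015625
Loop ends.

Final answer: 5.015625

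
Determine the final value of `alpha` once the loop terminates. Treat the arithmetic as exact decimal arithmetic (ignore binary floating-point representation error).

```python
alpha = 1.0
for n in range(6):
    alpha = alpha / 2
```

Let's trace through this code step by step.

Initialize: alpha = 1.0
Entering loop: for n in range(6):
After iteration 1: n = 0, alpha = 0.5
After iteration 2: n = 1, alpha = 0.25
After iteration 3: n = 2, alpha = 0.125
After iteration 4: n = 3, alpha = 0.0625
After iteration 5: n = 4, alpha = 0.03125
After iteration 6: n = 5, alpha = 0.015625
Loop ends.

Final answer: 0.015625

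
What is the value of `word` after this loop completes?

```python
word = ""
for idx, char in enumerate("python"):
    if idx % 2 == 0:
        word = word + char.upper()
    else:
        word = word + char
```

Let's trace through this code step by step.

Initialize: word = ''
Entering loop: for idx, char in enumerate("python"):
After iteration 1: idx = 0, char = 'p', word = 'P'
After iteration 2: idx = 1, char = 'y', word = 'Py'
After iteration 3: idx = 2, char = 't', word = 'PyT'
After iteration 4: idx = 3, char = 'h', word = 'PyTh'
After iteration 5: idx = 4, char = 'o', word = 'PyThO'
After iteration 6: idx = 5, char = 'n', word = 'PyThOn'
Loop ends.

Final answer: 'PyThOn'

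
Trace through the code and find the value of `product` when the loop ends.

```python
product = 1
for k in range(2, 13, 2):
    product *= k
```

Let's trace through this code step by step.

Initialize: product = 1
Entering loop: for k in range(2, 13, 2):
After iteration 1: k = 2, product = 2
After iteration 2: k = 4, product = 8
After iteration 3: k = 6, product = 48
After iteration 4: k = 8, product = 384
After iteration 5: k = 10, product = 3840
After iteration 6: k = 12, product = 46080
Loop ends.

Final answer: 46080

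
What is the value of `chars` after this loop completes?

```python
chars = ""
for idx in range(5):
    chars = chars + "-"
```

Let's trace through this code step by step.

Initialize: chars = ''
Entering loop: for idx in range(5):
After iteration 1: idx = 0, chars = '-'
After iteration 2: idx = 1, chars = '--'
After iteration 3: idx = 2, chars = '---'
After iteration 4: idx = 3, chars = '----'
After iteration 5: idx = 4, chars = '-----'
Loop ends.

Final answer: '-----'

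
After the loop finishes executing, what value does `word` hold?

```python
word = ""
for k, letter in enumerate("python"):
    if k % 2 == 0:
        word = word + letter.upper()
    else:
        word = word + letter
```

Let's trace through this code step by step.

Initialize: word = ''
Entering loop: for k, letter in enumerate("python"):
After iteration 1: k = 0, letter = 'p', word = 'P'
After iteration 2: k = 1, letter = 'y', word = 'Py'
After iteration 3: k = 2, letter = 't', word = 'PyT'
After iteration 4: k = 3, letter = 'h', word = 'PyTh'
After iteration 5: k = 4, letter = 'o', word = 'PyThO'
After iteration 6: k = 5, letter = 'n', word = 'PyThOn'
Loop ends.

Final answer: 'PyThOn'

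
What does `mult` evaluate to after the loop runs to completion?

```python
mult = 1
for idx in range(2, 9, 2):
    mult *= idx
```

Let's trace through this code step by step.

Initialize: mult = 1
Entering loop: for idx in range(2, 9, 2):
After iteration 1: idx = 2, mult = 2
After iteration 2: idx = 4, mult = 8
After iteration 3: idx = 6, mult = 48
After iteration 4: idx = 8, mult = 384
Loop ends.

Final answer: 384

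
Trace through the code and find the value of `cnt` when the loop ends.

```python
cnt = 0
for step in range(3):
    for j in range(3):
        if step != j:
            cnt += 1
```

Let's trace through this code step by step.

Initialize: cnt = 0
Entering loop: for step in range(3):
After iteration 1: step = 0, cnt = 2
After iteration 2: step = 1, cnt = 4
After iteration 3: step = 2, cnt = 6
Loop ends.

Final answer: 6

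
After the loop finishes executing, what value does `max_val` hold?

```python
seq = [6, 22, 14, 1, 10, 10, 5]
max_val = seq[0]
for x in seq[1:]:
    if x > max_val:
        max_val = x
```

Let's trace through this code step by step.

Initialize: seq = [6, 22, 14, 1, 10, 10, 5]
Initialize: max_val = 6
Entering loop: for x in seq[1:]:
After iteration 1: x = 22, max_val = 22
After iteration 2: x = 14, max_val = 22
After iteration 3: x = 1, max_val = 22
After iteration 4: x = 10, max_val = 22
After iteration 5: x = 10, max_val = 22
After iteration 6: x = 5, max_val = 22
Loop ends.

Final answer: 22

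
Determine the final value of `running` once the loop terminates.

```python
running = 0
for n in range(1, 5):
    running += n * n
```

Let's trace through this code step by step.

Initialize: running = 0
Entering loop: for n in range(1, 5):
After iteration 1: n = 1, running = 1
After iteration 2: n = 2, running = 5
After iteration 3: n = 3, running = 14
After iteration 4: n = 4, running = 30
Loop ends.

Final answer: 30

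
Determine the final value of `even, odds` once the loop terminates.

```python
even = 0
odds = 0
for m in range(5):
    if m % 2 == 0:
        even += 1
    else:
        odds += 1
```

Let's trace through this code step by step.

Initialize: even = 0
Initialize: odds = 0
Entering loop: for m in range(5):
After iteration 1: m = 0, even = 1, odds = 0
After iteration 2: m = 1, even = 1, odds = 1
After iteration 3: m = 2, even = 2, odds = 1
After iteration 4: m = 3, even = 2, odds = 2
After iteration 5: m = 4, even = 3, odds = 2
Loop ends.

Final answer: 3, 2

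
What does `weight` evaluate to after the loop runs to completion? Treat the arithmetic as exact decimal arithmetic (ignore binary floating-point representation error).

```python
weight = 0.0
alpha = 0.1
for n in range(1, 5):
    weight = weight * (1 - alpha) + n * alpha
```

Let's trace through this code step by step.

Initialize: weight = 0.0
Initialize: alpha = 0.1
Entering loop: for n in range(1, 5):
After iteration 1: n = 1, weight = 0.1
After iteration 2: n = 2, weight = 0.29
After iteration 3: n = 3, weight = 0.561
After iteration 4: n = 4, weight = 0.9049
Loop ends.

Final answer: 0.9049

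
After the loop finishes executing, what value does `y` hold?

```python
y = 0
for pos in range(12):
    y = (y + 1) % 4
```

Let's trace through this code step by step.

Initialize: y = 0
Entering loop: for pos in range(12):
After iteration 1: pos = 0, y = 1
After iteration 2: pos = 1, y = 2
After iteration 3: pos = 2, y = 3
After iteration 4: pos = 3, y = 0
After iteration 5: pos = 4, y = 1
After iteration 6: pos = 5, y = 2
After iteration 7: pos = 6, y = 3
After iteration 8: pos = 7, y = 0
After iteration 9: pos = 8, y = 1
After iteration 10: pos = 9, y = 2
After iteration 11: pos = 10, y = 3
After iteration 12: pos = 11, y = 0
Loop ends.

Final answer: 0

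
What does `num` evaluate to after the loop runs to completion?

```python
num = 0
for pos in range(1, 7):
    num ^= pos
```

Let's trace through this code step by step.

Initialize: num = 0
Entering loop: for pos in range(1, 7):
After iteration 1: pos = 1, num = 1
After iteration 2: pos = 2, num = 3
After iteration 3: pos = 3, num = 0
After iteration 4: pos = 4, num = 4
After iteration 5: pos = 5, num = 1
After iteration 6: pos = 6, num = 7
Loop ends.

Final answer: 7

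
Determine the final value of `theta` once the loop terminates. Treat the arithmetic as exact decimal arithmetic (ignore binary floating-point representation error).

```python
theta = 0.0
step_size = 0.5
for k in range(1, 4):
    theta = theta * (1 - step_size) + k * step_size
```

Let's trace through this code step by step.

Initialize: theta = 0.0
Initialize: step_size = 0.5
Entering loop: for k in range(1, 4):
After iteration 1: k = 1, theta = 0.5
After iteration 2: k = 2, theta = 1.25
After iteration 3: k = 3, theta = 2.125
Loop ends.

Final answer: 2.125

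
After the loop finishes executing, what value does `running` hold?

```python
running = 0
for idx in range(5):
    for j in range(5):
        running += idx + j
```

Let's trace through this code step by step.

Initialize: running = 0
Entering loop: for idx in range(5):
After iteration 1: idx = 0, running = 10
After iteration 2: idx = 1, running = 25
After iteration 3: idx = 2, running = 45
After iteration 4: idx = 3, running = 70
After iteration 5: idx = 4, running = 100
Loop ends.

Final answer: 100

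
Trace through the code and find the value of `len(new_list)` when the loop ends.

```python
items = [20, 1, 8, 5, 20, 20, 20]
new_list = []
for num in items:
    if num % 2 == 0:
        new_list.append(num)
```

Let's trace through this code step by step.

Initialize: items = [20, 1, 8, 5, 20, 20, 20]
Initialize: new_list = []
Entering loop: for num in items:
After iteration 1: num = 20, new_list = [20]
After iteration 2: num = 1, new_list = [20]
After iteration 3: num = 8, new_list = [20, 8]
After iteration 4: num = 5, new_list = [20, 8]
After iteration 5: num = 20, new_list = [20, 8, 20]
After iteration 6: num = 20, new_list = [20, 8, 20, 20]
After iteration 7: num = 20, new_list = [20, 8, 20, 20, 20]
Loop ends.
len(new_list) = 5

Final answer: 5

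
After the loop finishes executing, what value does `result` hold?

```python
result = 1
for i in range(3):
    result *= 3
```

Let's trace through this code step by step.

Initialize: result = 1
Entering loop: for i in range(3):
After iteration 1: i = 0, result = 3
After iteration 2: i = 1, result = 9
After iteration 3: i = 2, result = 27
Loop ends.

Final answer: 27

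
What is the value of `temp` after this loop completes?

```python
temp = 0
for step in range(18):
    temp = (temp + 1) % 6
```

Let's trace through this code step by step.

Initialize: temp = 0
Entering loop: for step in range(18):
After iteration 1: step = 0, temp = 1
After iteration 2: step = 1, temp = 2
After iteration 3: step = 2, temp = 3
After iteration 4: step = 3, temp = 4
After iteration 5: step = 4, temp = 5
After iteration 6: step = 5, temp = 0
After iteration 7: step = 6, temp = 1
After iteration 8: step = 7, temp = 2
After iteration 9: step = 8, temp = 3
After iteration 10: step = 9, temp = 4
After iteration 11: step = 10, temp = 5
After iteration 12: step = 11, temp = 0
After iteration 13: step = 12, temp = 1
After iteration 14: step = 13, temp = 2
After iteration 15: step = 14, temp = 3
After iteration 16: step = 15, temp = 4
After iteration 17: step = 16, temp = 5
After iteration 18: step = 17, temp = 0
Loop ends.

Final answer: 0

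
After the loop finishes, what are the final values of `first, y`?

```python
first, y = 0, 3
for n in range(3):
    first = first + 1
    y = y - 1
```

Let's trace through this code step by step.

Initialize: first = 0
Initialize: y = 3
Entering loop: for n in range(3):
After iteration 1: n = 0, first = 1, y = 2
After iteration 2: n = 1, first = 2, y = 1
After iteration 3: n = 2, first = 3, y = 0
Loop ends.

Final answer: 3, 0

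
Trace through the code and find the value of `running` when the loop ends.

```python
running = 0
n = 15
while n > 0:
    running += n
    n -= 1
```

Let's trace through this code step by step.

Initialize: running = 0
Initialize: n = 15
Entering loop: while n > 0:
After iteration 1: running = 15, n = 14
After iteration 2: running = 29, n = 13
After iteration 3: running = 42, n = 12
After iteration 4: running = 54, n = 11
After iteration 5: running = 65, n = 10
After iteration 6: running = 75, n = 9
After iteration 7: running = 84, n = 8
After iteration 8: running = 92, n = 7
After iteration 9: running = 99, n = 6
After iteration 10: running = 105, n = 5
After iteration 11: running = 110, n = 4
After iteration 12: running = 114, n = 3
After iteration 13: running = 117, n = 2
After iteration 14: running = 119, n = 1
After iteration 15: running = 120, n = 0
Loop ends.

Final answer: 120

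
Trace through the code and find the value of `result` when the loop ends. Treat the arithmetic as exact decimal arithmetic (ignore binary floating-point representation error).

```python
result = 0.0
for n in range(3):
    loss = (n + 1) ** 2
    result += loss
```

Let's trace through this code step by step.

Initialize: result = 0.0
Entering loop: for n in range(3):
After iteration 1: n = 0, result = 1.0, loss = 1
After iteration 2: n = 1, result = 5.0, loss = 4
After iteration 3: n = 2, result = 14.0, loss = 9
Loop ends.

Final answer: 14.0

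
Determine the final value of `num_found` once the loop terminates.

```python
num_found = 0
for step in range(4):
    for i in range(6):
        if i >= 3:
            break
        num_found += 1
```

Let's trace through this code step by step.

Initialize: num_found = 0
Entering loop: for step in range(4):
After iteration 1: step = 0, num_found = 3
After iteration 2: step = 1, num_found = 6
After iteration 3: step = 2, num_found = 9
After iteration 4: step = 3, num_found = 12
Loop ends.

Final answer: 12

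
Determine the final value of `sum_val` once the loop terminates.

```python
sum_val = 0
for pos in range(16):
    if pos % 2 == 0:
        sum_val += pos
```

Let's trace through this code step by step.

Initialize: sum_val = 0
Entering loop: for pos in range(16):
After iteration 1: pos = 0, sum_val = 0
After iteration 2: pos = 1, sum_val = 0
After iteration 3: pos = 2, sum_val = 2
After iteration 4: pos = 3, sum_val = 2
After iteration 5: pos = 4, sum_val = 6
After iteration 6: pos = 5, sum_val = 6
After iteration 7: pos = 6, sum_val = 12
After iteration 8: pos = 7, sum_val = 12
After iteration 9: pos = 8, sum_val = 20
After iteration 10: pos = 9, sum_val = 20
After iteration 11: pos = 10, sum_val = 30
After iteration 12: pos = 11, sum_val = 30
After iteration 13: pos = 12, sum_val = 42
After iteration 14: pos = 13, sum_val = 42
After iteration 15: pos = 14, sum_val = 56
After iteration 16: pos = 15, sum_val = 56
Loop ends.

Final answer: 56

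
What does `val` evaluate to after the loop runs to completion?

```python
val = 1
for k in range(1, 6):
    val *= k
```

Let's trace through this code step by step.

Initialize: val = 1
Entering loop: for k in range(1, 6):
After iteration 1: k = 1, val = 1
After iteration 2: k = 2, val = 2
After iteration 3: k = 3, val = 6
After iteration 4: k = 4, val = 24
After iteration 5: k = 5, val = 120
Loop ends.

Final answer: 120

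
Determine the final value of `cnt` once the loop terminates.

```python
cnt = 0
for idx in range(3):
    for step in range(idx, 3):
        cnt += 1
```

Let's trace through this code step by step.

Initialize: cnt = 0
Entering loop: for idx in range(3):
After iteration 1: idx = 0, cnt = 3
After iteration 2: idx = 1, cnt = 5
After iteration 3: idx = 2, cnt = 6
Loop ends.

Final answer: 6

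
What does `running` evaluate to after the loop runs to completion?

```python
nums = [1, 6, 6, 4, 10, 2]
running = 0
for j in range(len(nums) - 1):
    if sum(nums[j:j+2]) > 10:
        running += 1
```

Let's trace through this code step by step.

Initialize: nums = [1, 6, 6, 4, 10, 2]
Initialize: running = 0
Entering loop: for j in range(len(nums) - 1):
After iteration 1: j = 0, running = 0
After iteration 2: j = 1, running = 1
After iteration 3: j = 2, running = 1
After iteration 4: j = 3, running = 2
After iteration 5: j = 4, running = 3
Loop ends.

Final answer: 3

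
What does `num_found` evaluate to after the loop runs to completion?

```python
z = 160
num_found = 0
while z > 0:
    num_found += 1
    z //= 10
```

Let's trace through this code step by step.

Initialize: z = 160
Initialize: num_found = 0
Entering loop: while z > 0:
After iteration 1: z = 16, num_found = 1
After iteration 2: z = 1, num_found = 2
After iteration 3: z = 0, num_found = 3
Loop ends.

Final answer: 3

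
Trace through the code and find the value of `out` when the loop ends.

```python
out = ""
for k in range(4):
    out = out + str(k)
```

Let's trace through this code step by step.

Initialize: out = ''
Entering loop: for k in range(4):
After iteration 1: k = 0, out = '0'
After iteration 2: k = 1, out = '01'
After iteration 3: k = 2, out = '012'
After iteration 4: k = 3, out = '0123'
Loop ends.

Final answer: '0123'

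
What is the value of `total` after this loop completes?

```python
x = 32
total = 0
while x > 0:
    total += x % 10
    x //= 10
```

Let's trace through this code step by step.

Initialize: x = 32
Initialize: total = 0
Entering loop: while x > 0:
After iteration 1: x = 3, total = 2
After iteration 2: x = 0, total = 5
Loop ends.

Final answer: 5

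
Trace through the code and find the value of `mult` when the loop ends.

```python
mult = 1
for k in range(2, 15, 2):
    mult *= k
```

Let's trace through this code step by step.

Initialize: mult = 1
Entering loop: for k in range(2, 15, 2):
After iteration 1: k = 2, mult = 2
After iteration 2: k = 4, mult = 8
After iteration 3: k = 6, mult = 48
After iteration 4: k = 8, mult = 384
After iteration 5: k = 10, mult = 3840
After iteration 6: k = 12, mult = 46080
After iteration 7: k = 14, mult = 645120
Loop ends.

Final answer: 645120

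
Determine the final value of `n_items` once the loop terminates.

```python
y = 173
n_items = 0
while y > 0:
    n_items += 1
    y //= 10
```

Let's trace through this code step by step.

Initialize: y = 173
Initialize: n_items = 0
Entering loop: while y > 0:
After iteration 1: y = 17, n_items = 1
After iteration 2: y = 1, n_items = 2
After iteration 3: y = 0, n_items = 3
Loop ends.

Final answer: 3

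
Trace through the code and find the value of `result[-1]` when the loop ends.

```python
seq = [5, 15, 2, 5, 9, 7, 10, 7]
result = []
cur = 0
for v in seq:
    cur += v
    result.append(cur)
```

Let's trace through this code step by step.

Initialize: seq = [5, 15, 2, 5, 9, 7, 10, 7]
Initialize: result = []
Initialize: cur = 0
Entering loop: for v in seq:
After iteration 1: v = 5, result = [5], cur = 5
After iteration 2: v = 15, result = [5, 20], cur = 20
After iteration 3: v = 2, result = [5, 20, 22], cur = 22
After iteration 4: v = 5, result = [5, 20, 22, 27], cur = 27
After iteration 5: v = 9, result = [5, 20, 22, 27, 36], cur = 36
After iteration 6: v = 7, result = [5, 20, 22, 27, 36, 43], cur = 43
After iteration 7: v = 10, result = [5, 20, 22, 27, 36, 43, 53], cur = 53
After iteration 8: v = 7, result = [5, 20, 22, 27, 36, 43, 53, 60], cur = 60
Loop ends.
result[-1] = 60

Final answer: 60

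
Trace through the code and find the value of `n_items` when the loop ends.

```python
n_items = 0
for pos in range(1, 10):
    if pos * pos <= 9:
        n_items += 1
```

Let's trace through this code step by step.

Initialize: n_items = 0
Entering loop: for pos in range(1, 10):
After iteration 1: pos = 1, n_items = 1
After iteration 2: pos = 2, n_items = 2
After iteration 3: pos = 3, n_items = 3
After iteration 4: pos = 4, n_items = 3
After iteration 5: pos = 5, n_items = 3
After iteration 6: pos = 6, n_items = 3
After iteration 7: pos = 7, n_items = 3
After iteration 8: pos = 8, n_items = 3
After iteration 9: pos = 9, n_items = 3
Loop ends.

Final answer: 3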